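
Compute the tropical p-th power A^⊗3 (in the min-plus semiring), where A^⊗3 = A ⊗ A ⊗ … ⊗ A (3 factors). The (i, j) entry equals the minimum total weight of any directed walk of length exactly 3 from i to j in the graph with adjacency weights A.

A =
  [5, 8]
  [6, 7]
A^⊗3 =
  [15, 18]
  [16, 19]

Each entry (A^⊗3)_ij equals the minimum over all length-3 walks i = v_0 → v_1 → … → v_3 = j of Σ_t A[v_t][v_{t+1}]. For example, for (i, j) = (0, 1) we minimise over 4 possible intermediate vertex sequences; the minimum is 18, attained along the walk 0 → 0 → 0 → 1.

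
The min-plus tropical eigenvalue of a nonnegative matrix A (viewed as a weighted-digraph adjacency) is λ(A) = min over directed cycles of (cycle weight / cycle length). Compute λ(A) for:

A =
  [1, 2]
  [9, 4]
λ(A) = 1

Enumerate directed cycles and compute their means (weight / length). Sample:
  cycle 0 → 0: weight = 1, length = 1, mean = 1/1 ≈ 1.000
  cycle 1 → 1: weight = 4, length = 1, mean = 4/1 ≈ 4.000
  cycle 0 → 1 → 0: weight = 11, length = 2, mean = 11/2 ≈ 5.500
  cycle 1 → 0 → 1: weight = 11, length = 2, mean = 11/2 ≈ 5.500
Minimum mean = 1.000, attained e.g. along the cycle 0 → 0 with weight 1 and length 1. So λ(A) = 1/1 = 1.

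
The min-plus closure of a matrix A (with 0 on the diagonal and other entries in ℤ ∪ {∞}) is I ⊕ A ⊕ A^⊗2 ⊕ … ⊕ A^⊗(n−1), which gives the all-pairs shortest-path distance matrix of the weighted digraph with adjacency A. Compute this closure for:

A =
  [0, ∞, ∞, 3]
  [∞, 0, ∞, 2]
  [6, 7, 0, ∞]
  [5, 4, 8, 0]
Closure =
  [0, 7, 11, 3]
  [7, 0, 10, 2]
  [6, 7, 0, 9]
  [5, 4, 8, 0]

This is the Floyd-Warshall all-pairs shortest-path computation. For each intermediate vertex k = 0, 1, …, 3, update dist[i][j] ← min(dist[i][j], dist[i][k] + dist[k][j]). The final matrix gives, for each (i, j), the minimum total weight of any directed path from i to j (possibly empty when i = j).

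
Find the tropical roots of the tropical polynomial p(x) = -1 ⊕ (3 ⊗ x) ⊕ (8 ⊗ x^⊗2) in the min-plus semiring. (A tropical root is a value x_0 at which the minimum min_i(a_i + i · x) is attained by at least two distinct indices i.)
Roots: {-5, -4}

Each tropical root is a break point of the lower envelope of the lines y = a_i + i · x (there are 3 lines, with slopes 0, 1, ..., 2). Only the lines that attain the minimum somewhere contribute to roots; other lines are dominated. Here the surviving (envelope) indices are i = 2, i = 1, i = 0.
Intersections between consecutive envelope lines give the roots: for adjacent envelope indices i < j the intersection is x = (a_i − a_j) / (j − i). Reading off the sorted break points: {-5, -4}.
Verification: at each break x_0, at least two indices attain the minimum of min_i(a_i + i · x_0).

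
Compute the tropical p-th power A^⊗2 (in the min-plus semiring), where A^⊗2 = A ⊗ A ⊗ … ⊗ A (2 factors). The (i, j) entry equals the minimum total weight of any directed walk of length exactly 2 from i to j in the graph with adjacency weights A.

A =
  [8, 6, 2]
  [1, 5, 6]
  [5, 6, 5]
A^⊗2 =
  [7, 8, 7]
  [6, 7, 3]
  [7, 11, 7]

Each entry (A^⊗2)_ij equals the minimum over all length-2 walks i = v_0 → v_1 → … → v_2 = j of Σ_t A[v_t][v_{t+1}]. For example, for (i, j) = (0, 2) we minimise over 3 possible intermediate vertex sequences; the minimum is 7, attained along the walk 0 → 2 → 2.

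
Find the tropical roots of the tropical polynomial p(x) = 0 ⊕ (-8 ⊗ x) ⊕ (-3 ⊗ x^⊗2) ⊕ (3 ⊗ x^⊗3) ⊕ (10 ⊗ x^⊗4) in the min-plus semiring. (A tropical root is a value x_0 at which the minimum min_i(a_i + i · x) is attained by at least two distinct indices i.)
Roots: {-7, -6, -5, 8}

Each tropical root is a break point of the lower envelope of the lines y = a_i + i · x (there are 5 lines, with slopes 0, 1, ..., 4). Only the lines that attain the minimum somewhere contribute to roots; other lines are dominated. Here the surviving (envelope) indices are i = 4, i = 3, i = 2, i = 1, i = 0.
Intersections between consecutive envelope lines give the roots: for adjacent envelope indices i < j the intersection is x = (a_i − a_j) / (j − i). Reading off the sorted break points: {-7, -6, -5, 8}.
Verification: at each break x_0, at least two indices attain the minimum of min_i(a_i + i · x_0).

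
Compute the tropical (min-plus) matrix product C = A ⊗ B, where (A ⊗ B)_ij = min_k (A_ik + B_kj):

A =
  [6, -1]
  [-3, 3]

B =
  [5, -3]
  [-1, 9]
A ⊗ B =
  [-2, 3]
  [2, -6]

Apply the min-plus product entry-by-entry:
  C[0][0] = min over k of (A[0][0] + B[0][0] = 6 + 5 = 11, A[0][1] + B[1][0] = -1 + -1 = -2) = -2 (attained at k = 1)
  C[0][1] = min over k of (A[0][0] + B[0][1] = 6 + -3 = 3, A[0][1] + B[1][1] = -1 + 9 = 8) = 3 (attained at k = 0)
  C[1][0] = min over k of (A[1][0] + B[0][0] = -3 + 5 = 2, A[1][1] + B[1][0] = 3 + -1 = 2) = 2 (attained at k = 0)
  C[1][1] = min over k of (A[1][0] + B[0][1] = -3 + -3 = -6, A[1][1] + B[1][1] = 3 + 9 = 12) = -6 (attained at k = 0)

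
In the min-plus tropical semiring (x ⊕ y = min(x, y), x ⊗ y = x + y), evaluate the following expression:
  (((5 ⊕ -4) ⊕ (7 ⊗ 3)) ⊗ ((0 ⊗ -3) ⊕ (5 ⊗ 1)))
(((5 ⊕ -4) ⊕ (7 ⊗ 3)) ⊗ ((0 ⊗ -3) ⊕ (5 ⊗ 1))) = -7

Expand innermost to outermost. Recall ⊕ takes the minimum of its arguments and ⊗ takes their sum. Working out the expression (((5 ⊕ -4) ⊕ (7 ⊗ 3)) ⊗ ((0 ⊗ -3) ⊕ (5 ⊗ 1))) gives -7.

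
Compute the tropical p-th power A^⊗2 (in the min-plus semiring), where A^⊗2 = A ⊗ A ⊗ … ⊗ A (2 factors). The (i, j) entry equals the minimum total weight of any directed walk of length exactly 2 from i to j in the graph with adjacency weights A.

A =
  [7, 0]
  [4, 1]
A^⊗2 =
  [4, 1]
  [5, 2]

Each entry (A^⊗2)_ij equals the minimum over all length-2 walks i = v_0 → v_1 → … → v_2 = j of Σ_t A[v_t][v_{t+1}]. For example, for (i, j) = (0, 1) we minimise over 2 possible intermediate vertex sequences; the minimum is 1, attained along the walk 0 → 1 → 1.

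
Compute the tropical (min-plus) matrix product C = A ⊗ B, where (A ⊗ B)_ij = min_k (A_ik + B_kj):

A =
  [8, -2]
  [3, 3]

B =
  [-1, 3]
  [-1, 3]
A ⊗ B =
  [-3, 1]
  [2, 6]

Apply the min-plus product entry-by-entry:
  C[0][0] = min over k of (A[0][0] + B[0][0] = 8 + -1 = 7, A[0][1] + B[1][0] = -2 + -1 = -3) = -3 (attained at k = 1)
  C[0][1] = min over k of (A[0][0] + B[0][1] = 8 + 3 = 11, A[0][1] + B[1][1] = -2 + 3 = 1) = 1 (attained at k = 1)
  C[1][0] = min over k of (A[1][0] + B[0][0] = 3 + -1 = 2, A[1][1] + B[1][0] = 3 + -1 = 2) = 2 (attained at k = 0)
  C[1][1] = min over k of (A[1][0] + B[0][1] = 3 + 3 = 6, A[1][1] + B[1][1] = 3 + 3 = 6) = 6 (attained at k = 0)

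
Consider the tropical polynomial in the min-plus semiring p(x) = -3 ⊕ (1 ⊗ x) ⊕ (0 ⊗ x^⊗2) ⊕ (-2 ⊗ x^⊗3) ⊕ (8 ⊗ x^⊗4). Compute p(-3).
p(-3) = -11

A tropical monomial a ⊗ x^⊗i evaluates to a + i · x. Evaluating each term at x = -3:
  Term 0 contributes -3 + 0 · -3 = -3
  Term 1 contributes 1 + 1 · -3 = -2
  Term 2 contributes 0 + 2 · -3 = -6
  Term 3 contributes -2 + 3 · -3 = -11
  Term 4 contributes 8 + 4 · -3 = -4
p(-3) = ⊕ of these = min[-3, -2, -6, -11, -4] = -11.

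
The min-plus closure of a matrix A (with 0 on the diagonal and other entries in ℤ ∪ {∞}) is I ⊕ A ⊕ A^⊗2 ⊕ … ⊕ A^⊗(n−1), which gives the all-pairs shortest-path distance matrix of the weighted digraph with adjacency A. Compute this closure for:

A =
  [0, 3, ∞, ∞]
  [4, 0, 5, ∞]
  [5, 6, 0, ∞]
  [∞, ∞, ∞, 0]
Closure =
  [0, 3, 8, ∞]
  [4, 0, 5, ∞]
  [5, 6, 0, ∞]
  [∞, ∞, ∞, 0]

This is the Floyd-Warshall all-pairs shortest-path computation. For each intermediate vertex k = 0, 1, …, 3, update dist[i][j] ← min(dist[i][j], dist[i][k] + dist[k][j]). The final matrix gives, for each (i, j), the minimum total weight of any directed path from i to j (possibly empty when i = j).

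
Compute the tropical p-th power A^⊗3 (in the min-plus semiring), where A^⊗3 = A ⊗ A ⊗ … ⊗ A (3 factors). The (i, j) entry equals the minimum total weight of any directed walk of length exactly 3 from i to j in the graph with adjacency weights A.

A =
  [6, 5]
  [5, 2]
A^⊗3 =
  [12, 9]
  [9, 6]

Each entry (A^⊗3)_ij equals the minimum over all length-3 walks i = v_0 → v_1 → … → v_3 = j of Σ_t A[v_t][v_{t+1}]. For example, for (i, j) = (0, 1) we minimise over 4 possible intermediate vertex sequences; the minimum is 9, attained along the walk 0 → 1 → 1 → 1.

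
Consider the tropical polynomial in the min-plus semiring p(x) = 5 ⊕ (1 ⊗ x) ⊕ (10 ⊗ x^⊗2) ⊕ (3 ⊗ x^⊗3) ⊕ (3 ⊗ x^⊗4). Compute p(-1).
p(-1) = -1

A tropical monomial a ⊗ x^⊗i evaluates to a + i · x. Evaluating each term at x = -1:
  Term 0 contributes 5 + 0 · -1 = 5
  Term 1 contributes 1 + 1 · -1 = 0
  Term 2 contributes 10 + 2 · -1 = 8
  Term 3 contributes 3 + 3 · -1 = 0
  Term 4 contributes 3 + 4 · -1 = -1
p(-1) = ⊕ of these = min[5, 0, 8, 0, -1] = -1.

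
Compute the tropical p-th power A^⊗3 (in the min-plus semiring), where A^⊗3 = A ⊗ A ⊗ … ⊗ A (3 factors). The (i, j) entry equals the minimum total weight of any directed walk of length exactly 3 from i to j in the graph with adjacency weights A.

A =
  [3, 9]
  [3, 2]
A^⊗3 =
  [9, 13]
  [7, 6]

Each entry (A^⊗3)_ij equals the minimum over all length-3 walks i = v_0 → v_1 → … → v_3 = j of Σ_t A[v_t][v_{t+1}]. For example, for (i, j) = (0, 1) we minimise over 4 possible intermediate vertex sequences; the minimum is 13, attained along the walk 0 → 1 → 1 → 1.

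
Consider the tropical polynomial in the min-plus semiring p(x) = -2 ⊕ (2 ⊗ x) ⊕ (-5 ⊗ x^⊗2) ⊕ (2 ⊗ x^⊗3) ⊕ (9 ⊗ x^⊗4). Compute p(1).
p(1) = -3

A tropical monomial a ⊗ x^⊗i evaluates to a + i · x. Evaluating each term at x = 1:
  Term 0 contributes -2 + 0 · 1 = -2
  Term 1 contributes 2 + 1 · 1 = 3
  Term 2 contributes -5 + 2 · 1 = -3
  Term 3 contributes 2 + 3 · 1 = 5
  Term 4 contributes 9 + 4 · 1 = 13
p(1) = ⊕ of these = min[-2, 3, -3, 5, 13] = -3.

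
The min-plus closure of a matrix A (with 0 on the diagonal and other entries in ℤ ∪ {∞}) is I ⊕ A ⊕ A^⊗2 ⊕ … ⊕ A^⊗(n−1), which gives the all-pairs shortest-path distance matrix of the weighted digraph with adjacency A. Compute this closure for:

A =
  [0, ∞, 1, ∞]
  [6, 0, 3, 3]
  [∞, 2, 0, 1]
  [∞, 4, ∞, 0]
Closure =
  [0, 3, 1, 2]
  [6, 0, 3, 3]
  [8, 2, 0, 1]
  [10, 4, 7, 0]

This is the Floyd-Warshall all-pairs shortest-path computation. For each intermediate vertex k = 0, 1, …, 3, update dist[i][j] ← min(dist[i][j], dist[i][k] + dist[k][j]). The final matrix gives, for each (i, j), the minimum total weight of any directed path from i to j (possibly empty when i = j).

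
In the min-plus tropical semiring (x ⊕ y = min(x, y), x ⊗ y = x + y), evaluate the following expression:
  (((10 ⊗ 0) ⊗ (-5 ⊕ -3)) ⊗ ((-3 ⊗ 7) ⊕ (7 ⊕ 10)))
(((10 ⊗ 0) ⊗ (-5 ⊕ -3)) ⊗ ((-3 ⊗ 7) ⊕ (7 ⊕ 10))) = 9

Expand innermost to outermost. Recall ⊕ takes the minimum of its arguments and ⊗ takes their sum. Working out the expression (((10 ⊗ 0) ⊗ (-5 ⊕ -3)) ⊗ ((-3 ⊗ 7) ⊕ (7 ⊕ 10))) gives 9.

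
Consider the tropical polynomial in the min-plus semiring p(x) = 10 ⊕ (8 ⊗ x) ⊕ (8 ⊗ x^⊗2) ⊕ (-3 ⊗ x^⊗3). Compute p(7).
p(7) = 10

A tropical monomial a ⊗ x^⊗i evaluates to a + i · x. Evaluating each term at x = 7:
  Term 0 contributes 10 + 0 · 7 = 10
  Term 1 contributes 8 + 1 · 7 = 15
  Term 2 contributes 8 + 2 · 7 = 22
  Term 3 contributes -3 + 3 · 7 = 18
p(7) = ⊕ of these = min[10, 15, 22, 18] = 10.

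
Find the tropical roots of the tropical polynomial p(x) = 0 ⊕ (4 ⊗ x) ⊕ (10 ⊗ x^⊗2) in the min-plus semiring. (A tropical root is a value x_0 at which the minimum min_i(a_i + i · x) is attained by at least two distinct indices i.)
Roots: {-6, -4}

Each tropical root is a break point of the lower envelope of the lines y = a_i + i · x (there are 3 lines, with slopes 0, 1, ..., 2). Only the lines that attain the minimum somewhere contribute to roots; other lines are dominated. Here the surviving (envelope) indices are i = 2, i = 1, i = 0.
Intersections between consecutive envelope lines give the roots: for adjacent envelope indices i < j the intersection is x = (a_i − a_j) / (j − i). Reading off the sorted break points: {-6, -4}.
Verification: at each break x_0, at least two indices attain the minimum of min_i(a_i + i · x_0).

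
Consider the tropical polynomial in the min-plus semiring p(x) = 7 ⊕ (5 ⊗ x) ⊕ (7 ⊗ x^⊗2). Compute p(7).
p(7) = 7

A tropical monomial a ⊗ x^⊗i evaluates to a + i · x. Evaluating each term at x = 7:
  Term 0 contributes 7 + 0 · 7 = 7
  Term 1 contributes 5 + 1 · 7 = 12
  Term 2 contributes 7 + 2 · 7 = 21
p(7) = ⊕ of these = min[7, 12, 21] = 7.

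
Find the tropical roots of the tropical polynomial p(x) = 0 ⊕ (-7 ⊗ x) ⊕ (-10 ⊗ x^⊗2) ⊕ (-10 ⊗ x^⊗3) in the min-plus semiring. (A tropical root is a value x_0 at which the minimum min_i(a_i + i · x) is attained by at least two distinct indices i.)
Roots: {0, 3, 7}

Each tropical root is a break point of the lower envelope of the lines y = a_i + i · x (there are 4 lines, with slopes 0, 1, ..., 3). Only the lines that attain the minimum somewhere contribute to roots; other lines are dominated. Here the surviving (envelope) indices are i = 3, i = 2, i = 1, i = 0.
Intersections between consecutive envelope lines give the roots: for adjacent envelope indices i < j the intersection is x = (a_i − a_j) / (j − i). Reading off the sorted break points: {0, 3, 7}.
Verification: at each break x_0, at least two indices attain the minimum of min_i(a_i + i · x_0).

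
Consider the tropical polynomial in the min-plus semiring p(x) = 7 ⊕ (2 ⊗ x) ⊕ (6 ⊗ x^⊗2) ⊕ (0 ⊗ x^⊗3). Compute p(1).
p(1) = 3

A tropical monomial a ⊗ x^⊗i evaluates to a + i · x. Evaluating each term at x = 1:
  Term 0 contributes 7 + 0 · 1 = 7
  Term 1 contributes 2 + 1 · 1 = 3
  Term 2 contributes 6 + 2 · 1 = 8
  Term 3 contributes 0 + 3 · 1 = 3
p(1) = ⊕ of these = min[7, 3, 8, 3] = 3.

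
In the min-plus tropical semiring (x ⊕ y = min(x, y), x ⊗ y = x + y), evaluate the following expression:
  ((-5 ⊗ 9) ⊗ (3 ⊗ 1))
((-5 ⊗ 9) ⊗ (3 ⊗ 1)) = 8

Expand innermost to outermost. Recall ⊕ takes the minimum of its arguments and ⊗ takes their sum. Working out the expression ((-5 ⊗ 9) ⊗ (3 ⊗ 1)) gives 8.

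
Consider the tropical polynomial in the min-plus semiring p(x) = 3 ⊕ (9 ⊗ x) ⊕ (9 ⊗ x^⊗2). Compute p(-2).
p(-2) = 3

A tropical monomial a ⊗ x^⊗i evaluates to a + i · x. Evaluating each term at x = -2:
  Term 0 contributes 3 + 0 · -2 = 3
  Term 1 contributes 9 + 1 · -2 = 7
  Term 2 contributes 9 + 2 · -2 = 5
p(-2) = ⊕ of these = min[3, 7, 5] = 3.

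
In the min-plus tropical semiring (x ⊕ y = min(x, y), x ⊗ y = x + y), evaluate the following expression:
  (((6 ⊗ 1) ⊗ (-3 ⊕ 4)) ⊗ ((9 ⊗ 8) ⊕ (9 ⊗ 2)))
(((6 ⊗ 1) ⊗ (-3 ⊕ 4)) ⊗ ((9 ⊗ 8) ⊕ (9 ⊗ 2))) = 15

Expand innermost to outermost. Recall ⊕ takes the minimum of its arguments and ⊗ takes their sum. Working out the expression (((6 ⊗ 1) ⊗ (-3 ⊕ 4)) ⊗ ((9 ⊗ 8) ⊕ (9 ⊗ 2))) gives 15.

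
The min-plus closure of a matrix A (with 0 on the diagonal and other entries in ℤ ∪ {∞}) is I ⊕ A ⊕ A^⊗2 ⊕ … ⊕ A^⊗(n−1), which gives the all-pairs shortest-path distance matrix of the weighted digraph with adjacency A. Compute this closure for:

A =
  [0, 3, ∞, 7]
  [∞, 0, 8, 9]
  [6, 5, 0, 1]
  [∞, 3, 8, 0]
Closure =
  [0, 3, 11, 7]
  [14, 0, 8, 9]
  [6, 4, 0, 1]
  [14, 3, 8, 0]

This is the Floyd-Warshall all-pairs shortest-path computation. For each intermediate vertex k = 0, 1, …, 3, update dist[i][j] ← min(dist[i][j], dist[i][k] + dist[k][j]). The final matrix gives, for each (i, j), the minimum total weight of any directed path from i to j (possibly empty when i = j).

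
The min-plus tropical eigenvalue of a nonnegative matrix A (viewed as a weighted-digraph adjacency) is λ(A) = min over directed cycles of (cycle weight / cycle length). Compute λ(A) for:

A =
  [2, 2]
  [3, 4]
λ(A) = 2

Enumerate directed cycles and compute their means (weight / length). Sample:
  cycle 0 → 0: weight = 2, length = 1, mean = 2/1 ≈ 2.000
  cycle 1 → 1: weight = 4, length = 1, mean = 4/1 ≈ 4.000
  cycle 0 → 1 → 0: weight = 5, length = 2, mean = 5/2 ≈ 2.500
  cycle 1 → 0 → 1: weight = 5, length = 2, mean = 5/2 ≈ 2.500
Minimum mean = 2.000, attained e.g. along the cycle 0 → 0 with weight 2 and length 1. So λ(A) = 2/1 = 2.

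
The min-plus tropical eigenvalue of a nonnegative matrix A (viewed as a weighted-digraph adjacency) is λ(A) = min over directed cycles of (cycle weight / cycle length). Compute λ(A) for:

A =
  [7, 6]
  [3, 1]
λ(A) = 1

Enumerate directed cycles and compute their means (weight / length). Sample:
  cycle 0 → 0: weight = 7, length = 1, mean = 7/1 ≈ 7.000
  cycle 1 → 1: weight = 1, length = 1, mean = 1/1 ≈ 1.000
  cycle 0 → 1 → 0: weight = 9, length = 2, mean = 9/2 ≈ 4.500
  cycle 1 → 0 → 1: weight = 9, length = 2, mean = 9/2 ≈ 4.500
Minimum mean = 1.000, attained e.g. along the cycle 1 → 1 with weight 1 and length 1. So λ(A) = 1/1 = 1.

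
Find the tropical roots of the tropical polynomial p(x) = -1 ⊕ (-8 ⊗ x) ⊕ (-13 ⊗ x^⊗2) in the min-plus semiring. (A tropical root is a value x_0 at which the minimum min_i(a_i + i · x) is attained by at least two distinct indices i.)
Roots: {5, 7}

Each tropical root is a break point of the lower envelope of the lines y = a_i + i · x (there are 3 lines, with slopes 0, 1, ..., 2). Only the lines that attain the minimum somewhere contribute to roots; other lines are dominated. Here the surviving (envelope) indices are i = 2, i = 1, i = 0.
Intersections between consecutive envelope lines give the roots: for adjacent envelope indices i < j the intersection is x = (a_i − a_j) / (j − i). Reading off the sorted break points: {5, 7}.
Verification: at each break x_0, at least two indices attain the minimum of min_i(a_i + i · x_0).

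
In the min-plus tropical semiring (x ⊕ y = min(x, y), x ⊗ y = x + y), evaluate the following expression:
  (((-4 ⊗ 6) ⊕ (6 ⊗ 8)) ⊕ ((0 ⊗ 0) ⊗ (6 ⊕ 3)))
(((-4 ⊗ 6) ⊕ (6 ⊗ 8)) ⊕ ((0 ⊗ 0) ⊗ (6 ⊕ 3))) = 2

Expand innermost to outermost. Recall ⊕ takes the minimum of its arguments and ⊗ takes their sum. Working out the expression (((-4 ⊗ 6) ⊕ (6 ⊗ 8)) ⊕ ((0 ⊗ 0) ⊗ (6 ⊕ 3))) gives 2.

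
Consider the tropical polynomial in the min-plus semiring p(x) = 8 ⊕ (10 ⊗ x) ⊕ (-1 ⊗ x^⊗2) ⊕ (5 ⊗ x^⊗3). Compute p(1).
p(1) = 1

A tropical monomial a ⊗ x^⊗i evaluates to a + i · x. Evaluating each term at x = 1:
  Term 0 contributes 8 + 0 · 1 = 8
  Term 1 contributes 10 + 1 · 1 = 11
  Term 2 contributes -1 + 2 · 1 = 1
  Term 3 contributes 5 + 3 · 1 = 8
p(1) = ⊕ of these = min[8, 11, 1, 8] = 1.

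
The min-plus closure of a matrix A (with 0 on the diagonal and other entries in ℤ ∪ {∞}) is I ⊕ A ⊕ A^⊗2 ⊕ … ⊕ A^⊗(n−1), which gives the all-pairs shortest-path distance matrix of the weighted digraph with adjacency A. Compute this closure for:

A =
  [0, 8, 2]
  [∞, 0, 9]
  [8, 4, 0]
Closure =
  [0, 6, 2]
  [17, 0, 9]
  [8, 4, 0]

This is the Floyd-Warshall all-pairs shortest-path computation. For each intermediate vertex k = 0, 1, …, 2, update dist[i][j] ← min(dist[i][j], dist[i][k] + dist[k][j]). The final matrix gives, for each (i, j), the minimum total weight of any directed path from i to j (possibly empty when i = j).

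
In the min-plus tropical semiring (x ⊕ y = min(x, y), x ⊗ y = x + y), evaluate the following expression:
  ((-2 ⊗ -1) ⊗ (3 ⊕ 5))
((-2 ⊗ -1) ⊗ (3 ⊕ 5)) = 0

Expand innermost to outermost. Recall ⊕ takes the minimum of its arguments and ⊗ takes their sum. Working out the expression ((-2 ⊗ -1) ⊗ (3 ⊕ 5)) gives 0.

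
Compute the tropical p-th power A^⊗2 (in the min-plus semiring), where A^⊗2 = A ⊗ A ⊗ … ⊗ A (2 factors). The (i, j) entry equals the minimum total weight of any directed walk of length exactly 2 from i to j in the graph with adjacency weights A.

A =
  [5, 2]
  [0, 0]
A^⊗2 =
  [2, 2]
  [0, 0]

Each entry (A^⊗2)_ij equals the minimum over all length-2 walks i = v_0 → v_1 → … → v_2 = j of Σ_t A[v_t][v_{t+1}]. For example, for (i, j) = (0, 1) we minimise over 2 possible intermediate vertex sequences; the minimum is 2, attained along the walk 0 → 1 → 1.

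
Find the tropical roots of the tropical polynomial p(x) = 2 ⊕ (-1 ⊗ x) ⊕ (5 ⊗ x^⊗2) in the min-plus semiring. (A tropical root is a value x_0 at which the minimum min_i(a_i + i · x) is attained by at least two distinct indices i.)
Roots: {-6, 3}

Each tropical root is a break point of the lower envelope of the lines y = a_i + i · x (there are 3 lines, with slopes 0, 1, ..., 2). Only the lines that attain the minimum somewhere contribute to roots; other lines are dominated. Here the surviving (envelope) indices are i = 2, i = 1, i = 0.
Intersections between consecutive envelope lines give the roots: for adjacent envelope indices i < j the intersection is x = (a_i − a_j) / (j − i). Reading off the sorted break points: {-6, 3}.
Verification: at each break x_0, at least two indices attain the minimum of min_i(a_i + i · x_0).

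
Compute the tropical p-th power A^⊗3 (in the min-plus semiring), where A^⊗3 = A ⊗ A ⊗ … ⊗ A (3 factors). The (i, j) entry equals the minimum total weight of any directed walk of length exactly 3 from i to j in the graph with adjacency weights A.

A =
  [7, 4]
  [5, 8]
A^⊗3 =
  [16, 13]
  [14, 16]

Each entry (A^⊗3)_ij equals the minimum over all length-3 walks i = v_0 → v_1 → … → v_3 = j of Σ_t A[v_t][v_{t+1}]. For example, for (i, j) = (0, 1) we minimise over 4 possible intermediate vertex sequences; the minimum is 13, attained along the walk 0 → 1 → 0 → 1.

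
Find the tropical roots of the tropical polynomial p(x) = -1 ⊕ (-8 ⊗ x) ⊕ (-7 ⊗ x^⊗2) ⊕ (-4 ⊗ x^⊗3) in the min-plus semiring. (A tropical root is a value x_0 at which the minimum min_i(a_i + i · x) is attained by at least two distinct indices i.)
Roots: {-3, -1, 7}

Each tropical root is a break point of the lower envelope of the lines y = a_i + i · x (there are 4 lines, with slopes 0, 1, ..., 3). Only the lines that attain the minimum somewhere contribute to roots; other lines are dominated. Here the surviving (envelope) indices are i = 3, i = 2, i = 1, i = 0.
Intersections between consecutive envelope lines give the roots: for adjacent envelope indices i < j the intersection is x = (a_i − a_j) / (j − i). Reading off the sorted break points: {-3, -1, 7}.
Verification: at each break x_0, at least two indices attain the minimum of min_i(a_i + i · x_0).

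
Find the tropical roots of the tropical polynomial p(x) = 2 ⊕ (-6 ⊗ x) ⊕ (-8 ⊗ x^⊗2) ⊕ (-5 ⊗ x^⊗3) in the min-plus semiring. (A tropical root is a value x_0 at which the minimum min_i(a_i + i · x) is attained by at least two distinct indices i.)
Roots: {-3, 2, 8}

Each tropical root is a break point of the lower envelope of the lines y = a_i + i · x (there are 4 lines, with slopes 0, 1, ..., 3). Only the lines that attain the minimum somewhere contribute to roots; other lines are dominated. Here the surviving (envelope) indices are i = 3, i = 2, i = 1, i = 0.
Intersections between consecutive envelope lines give the roots: for adjacent envelope indices i < j the intersection is x = (a_i − a_j) / (j − i). Reading off the sorted break points: {-3, 2, 8}.
Verification: at each break x_0, at least two indices attain the minimum of min_i(a_i + i · x_0).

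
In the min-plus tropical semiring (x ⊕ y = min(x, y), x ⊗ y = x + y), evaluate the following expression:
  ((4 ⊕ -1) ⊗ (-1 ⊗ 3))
((4 ⊕ -1) ⊗ (-1 ⊗ 3)) = 1

Expand innermost to outermost. Recall ⊕ takes the minimum of its arguments and ⊗ takes their sum. Working out the expression ((4 ⊕ -1) ⊗ (-1 ⊗ 3)) gives 1.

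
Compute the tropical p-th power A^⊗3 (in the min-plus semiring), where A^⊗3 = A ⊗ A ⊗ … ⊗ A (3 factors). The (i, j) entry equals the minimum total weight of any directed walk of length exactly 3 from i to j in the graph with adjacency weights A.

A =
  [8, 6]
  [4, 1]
A^⊗3 =
  [11, 8]
  [6, 3]

Each entry (A^⊗3)_ij equals the minimum over all length-3 walks i = v_0 → v_1 → … → v_3 = j of Σ_t A[v_t][v_{t+1}]. For example, for (i, j) = (0, 1) we minimise over 4 possible intermediate vertex sequences; the minimum is 8, attained along the walk 0 → 1 → 1 → 1.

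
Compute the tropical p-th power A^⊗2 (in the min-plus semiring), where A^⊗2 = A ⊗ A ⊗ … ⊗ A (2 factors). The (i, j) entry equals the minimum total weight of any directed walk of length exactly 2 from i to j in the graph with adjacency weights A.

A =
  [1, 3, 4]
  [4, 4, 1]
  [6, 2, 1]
A^⊗2 =
  [2, 4, 4]
  [5, 3, 2]
  [6, 3, 2]

Each entry (A^⊗2)_ij equals the minimum over all length-2 walks i = v_0 → v_1 → … → v_2 = j of Σ_t A[v_t][v_{t+1}]. For example, for (i, j) = (0, 2) we minimise over 3 possible intermediate vertex sequences; the minimum is 4, attained along the walk 0 → 1 → 2.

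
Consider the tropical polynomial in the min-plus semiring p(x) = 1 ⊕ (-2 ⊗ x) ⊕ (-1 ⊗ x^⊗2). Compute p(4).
p(4) = 1

A tropical monomial a ⊗ x^⊗i evaluates to a + i · x. Evaluating each term at x = 4:
  Term 0 contributes 1 + 0 · 4 = 1
  Term 1 contributes -2 + 1 · 4 = 2
  Term 2 contributes -1 + 2 · 4 = 7
p(4) = ⊕ of these = min[1, 2, 7] = 1.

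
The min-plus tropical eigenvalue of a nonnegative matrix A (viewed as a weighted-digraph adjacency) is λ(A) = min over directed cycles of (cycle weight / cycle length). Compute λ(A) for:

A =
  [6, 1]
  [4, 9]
λ(A) = 5/2

Enumerate directed cycles and compute their means (weight / length). Sample:
  cycle 0 → 0: weight = 6, length = 1, mean = 6/1 ≈ 6.000
  cycle 1 → 1: weight = 9, length = 1, mean = 9/1 ≈ 9.000
  cycle 0 → 1 → 0: weight = 5, length = 2, mean = 5/2 ≈ 2.500
  cycle 1 → 0 → 1: weight = 5, length = 2, mean = 5/2 ≈ 2.500
Minimum mean = 2.500, attained e.g. along the cycle 0 → 1 → 0 with weight 5 and length 2. So λ(A) = 5/2 = 5/2.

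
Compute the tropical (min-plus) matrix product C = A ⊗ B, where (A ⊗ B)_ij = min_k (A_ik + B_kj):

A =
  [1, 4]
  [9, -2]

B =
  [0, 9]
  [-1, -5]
A ⊗ B =
  [1, -1]
  [-3, -7]

Apply the min-plus product entry-by-entry:
  C[0][0] = min over k of (A[0][0] + B[0][0] = 1 + 0 = 1, A[0][1] + B[1][0] = 4 + -1 = 3) = 1 (attained at k = 0)
  C[0][1] = min over k of (A[0][0] + B[0][1] = 1 + 9 = 10, A[0][1] + B[1][1] = 4 + -5 = -1) = -1 (attained at k = 1)
  C[1][0] = min over k of (A[1][0] + B[0][0] = 9 + 0 = 9, A[1][1] + B[1][0] = -2 + -1 = -3) = -3 (attained at k = 1)
  C[1][1] = min over k of (A[1][0] + B[0][1] = 9 + 9 = 18, A[1][1] + B[1][1] = -2 + -5 = -7) = -7 (attained at k = 1)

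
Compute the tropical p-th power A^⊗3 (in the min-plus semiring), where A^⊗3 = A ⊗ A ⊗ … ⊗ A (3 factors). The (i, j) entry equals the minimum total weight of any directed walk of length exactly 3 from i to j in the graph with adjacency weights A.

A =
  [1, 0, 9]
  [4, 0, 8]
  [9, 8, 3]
A^⊗3 =
  [3, 0, 8]
  [4, 0, 8]
  [11, 8, 9]

Each entry (A^⊗3)_ij equals the minimum over all length-3 walks i = v_0 → v_1 → … → v_3 = j of Σ_t A[v_t][v_{t+1}]. For example, for (i, j) = (0, 2) we minimise over 9 possible intermediate vertex sequences; the minimum is 8, attained along the walk 0 → 1 → 1 → 2.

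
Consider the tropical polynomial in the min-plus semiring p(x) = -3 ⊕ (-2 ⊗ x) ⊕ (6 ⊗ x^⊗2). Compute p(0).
p(0) = -3

A tropical monomial a ⊗ x^⊗i evaluates to a + i · x. Evaluating each term at x = 0:
  Term 0 contributes -3 + 0 · 0 = -3
  Term 1 contributes -2 + 1 · 0 = -2
  Term 2 contributes 6 + 2 · 0 = 6
p(0) = ⊕ of these = min[-3, -2, 6] = -3.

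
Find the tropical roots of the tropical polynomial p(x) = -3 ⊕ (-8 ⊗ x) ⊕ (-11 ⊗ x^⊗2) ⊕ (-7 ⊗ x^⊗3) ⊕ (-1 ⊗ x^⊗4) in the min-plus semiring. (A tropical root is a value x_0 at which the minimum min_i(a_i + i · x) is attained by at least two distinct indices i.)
Roots: {-6, -4, 3, 5}

Each tropical root is a break point of the lower envelope of the lines y = a_i + i · x (there are 5 lines, with slopes 0, 1, ..., 4). Only the lines that attain the minimum somewhere contribute to roots; other lines are dominated. Here the surviving (envelope) indices are i = 4, i = 3, i = 2, i = 1, i = 0.
Intersections between consecutive envelope lines give the roots: for adjacent envelope indices i < j the intersection is x = (a_i − a_j) / (j − i). Reading off the sorted break points: {-6, -4, 3, 5}.
Verification: at each break x_0, at least two indices attain the minimum of min_i(a_i + i · x_0).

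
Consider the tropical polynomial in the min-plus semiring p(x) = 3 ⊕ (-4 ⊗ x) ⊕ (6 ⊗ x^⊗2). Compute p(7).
p(7) = 3

A tropical monomial a ⊗ x^⊗i evaluates to a + i · x. Evaluating each term at x = 7:
  Term 0 contributes 3 + 0 · 7 = 3
  Term 1 contributes -4 + 1 · 7 = 3
  Term 2 contributes 6 + 2 · 7 = 20
p(7) = ⊕ of these = min[3, 3, 20] = 3.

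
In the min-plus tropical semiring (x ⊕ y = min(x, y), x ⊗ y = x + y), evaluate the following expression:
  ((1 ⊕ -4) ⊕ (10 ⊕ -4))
((1 ⊕ -4) ⊕ (10 ⊕ -4)) = -4

Expand innermost to outermost. Recall ⊕ takes the minimum of its arguments and ⊗ takes their sum. Working out the expression ((1 ⊕ -4) ⊕ (10 ⊕ -4)) gives -4.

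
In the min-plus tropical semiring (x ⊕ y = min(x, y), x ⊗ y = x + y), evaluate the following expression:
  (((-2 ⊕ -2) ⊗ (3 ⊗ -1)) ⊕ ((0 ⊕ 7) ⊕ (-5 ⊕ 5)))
(((-2 ⊕ -2) ⊗ (3 ⊗ -1)) ⊕ ((0 ⊕ 7) ⊕ (-5 ⊕ 5))) = -5

Expand innermost to outermost. Recall ⊕ takes the minimum of its arguments and ⊗ takes their sum. Working out the expression (((-2 ⊕ -2) ⊗ (3 ⊗ -1)) ⊕ ((0 ⊕ 7) ⊕ (-5 ⊕ 5))) gives -5.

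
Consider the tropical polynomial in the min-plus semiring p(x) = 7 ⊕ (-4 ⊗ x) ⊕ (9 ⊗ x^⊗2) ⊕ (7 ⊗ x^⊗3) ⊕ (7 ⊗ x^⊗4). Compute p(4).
p(4) = 0

A tropical monomial a ⊗ x^⊗i evaluates to a + i · x. Evaluating each term at x = 4:
  Term 0 contributes 7 + 0 · 4 = 7
  Term 1 contributes -4 + 1 · 4 = 0
  Term 2 contributes 9 + 2 · 4 = 17
  Term 3 contributes 7 + 3 · 4 = 19
  Term 4 contributes 7 + 4 · 4 = 23
p(4) = ⊕ of these = min[7, 0, 17, 19, 23] = 0.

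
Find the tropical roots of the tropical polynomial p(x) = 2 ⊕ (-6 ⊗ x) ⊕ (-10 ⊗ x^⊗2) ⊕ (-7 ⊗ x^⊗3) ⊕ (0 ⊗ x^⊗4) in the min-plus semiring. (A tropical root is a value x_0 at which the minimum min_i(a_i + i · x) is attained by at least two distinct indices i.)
Roots: {-7, -3, 4, 8}

Each tropical root is a break point of the lower envelope of the lines y = a_i + i · x (there are 5 lines, with slopes 0, 1, ..., 4). Only the lines that attain the minimum somewhere contribute to roots; other lines are dominated. Here the surviving (envelope) indices are i = 4, i = 3, i = 2, i = 1, i = 0.
Intersections between consecutive envelope lines give the roots: for adjacent envelope indices i < j the intersection is x = (a_i − a_j) / (j − i). Reading off the sorted break points: {-7, -3, 4, 8}.
Verification: at each break x_0, at least two indices attain the minimum of min_i(a_i + i · x_0).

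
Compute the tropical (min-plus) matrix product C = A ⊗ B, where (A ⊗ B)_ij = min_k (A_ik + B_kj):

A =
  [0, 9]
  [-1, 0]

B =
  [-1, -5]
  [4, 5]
A ⊗ B =
  [-1, -5]
  [-2, -6]

Apply the min-plus product entry-by-entry:
  C[0][0] = min over k of (A[0][0] + B[0][0] = 0 + -1 = -1, A[0][1] + B[1][0] = 9 + 4 = 13) = -1 (attained at k = 0)
  C[0][1] = min over k of (A[0][0] + B[0][1] = 0 + -5 = -5, A[0][1] + B[1][1] = 9 + 5 = 14) = -5 (attained at k = 0)
  C[1][0] = min over k of (A[1][0] + B[0][0] = -1 + -1 = -2, A[1][1] + B[1][0] = 0 + 4 = 4) = -2 (attained at k = 0)
  C[1][1] = min over k of (A[1][0] + B[0][1] = -1 + -5 = -6, A[1][1] + B[1][1] = 0 + 5 = 5) = -6 (attained at k = 0)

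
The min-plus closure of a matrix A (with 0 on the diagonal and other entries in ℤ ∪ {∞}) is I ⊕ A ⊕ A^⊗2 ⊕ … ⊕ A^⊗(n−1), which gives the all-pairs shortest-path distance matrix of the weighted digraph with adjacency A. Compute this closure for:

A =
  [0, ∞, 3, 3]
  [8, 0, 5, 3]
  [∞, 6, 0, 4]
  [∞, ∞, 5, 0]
Closure =
  [0, 9, 3, 3]
  [8, 0, 5, 3]
  [14, 6, 0, 4]
  [19, 11, 5, 0]

This is the Floyd-Warshall all-pairs shortest-path computation. For each intermediate vertex k = 0, 1, …, 3, update dist[i][j] ← min(dist[i][j], dist[i][k] + dist[k][j]). The final matrix gives, for each (i, j), the minimum total weight of any directed path from i to j (possibly empty when i = j).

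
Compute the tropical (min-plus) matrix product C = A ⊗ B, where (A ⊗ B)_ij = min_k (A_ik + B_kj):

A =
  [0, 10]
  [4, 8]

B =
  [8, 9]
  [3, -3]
A ⊗ B =
  [8, 7]
  [11, 5]

Apply the min-plus product entry-by-entry:
  C[0][0] = min over k of (A[0][0] + B[0][0] = 0 + 8 = 8, A[0][1] + B[1][0] = 10 + 3 = 13) = 8 (attained at k = 0)
  C[0][1] = min over k of (A[0][0] + B[0][1] = 0 + 9 = 9, A[0][1] + B[1][1] = 10 + -3 = 7) = 7 (attained at k = 1)
  C[1][0] = min over k of (A[1][0] + B[0][0] = 4 + 8 = 12, A[1][1] + B[1][0] = 8 + 3 = 11) = 11 (attained at k = 1)
  C[1][1] = min over k of (A[1][0] + B[0][1] = 4 + 9 = 13, A[1][1] + B[1][1] = 8 + -3 = 5) = 5 (attained at k = 1)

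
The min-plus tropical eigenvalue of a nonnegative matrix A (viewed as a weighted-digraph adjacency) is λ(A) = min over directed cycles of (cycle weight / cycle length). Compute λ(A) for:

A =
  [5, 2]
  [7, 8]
λ(A) = 9/2

Enumerate directed cycles and compute their means (weight / length). Sample:
  cycle 0 → 0: weight = 5, length = 1, mean = 5/1 ≈ 5.000
  cycle 1 → 1: weight = 8, length = 1, mean = 8/1 ≈ 8.000
  cycle 0 → 1 → 0: weight = 9, length = 2, mean = 9/2 ≈ 4.500
  cycle 1 → 0 → 1: weight = 9, length = 2, mean = 9/2 ≈ 4.500
Minimum mean = 4.500, attained e.g. along the cycle 0 → 1 → 0 with weight 9 and length 2. So λ(A) = 9/2 = 9/2.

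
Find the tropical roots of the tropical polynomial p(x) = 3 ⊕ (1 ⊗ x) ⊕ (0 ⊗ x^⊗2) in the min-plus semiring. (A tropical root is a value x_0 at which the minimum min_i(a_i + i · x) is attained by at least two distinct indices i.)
Roots: {1, 2}

Each tropical root is a break point of the lower envelope of the lines y = a_i + i · x (there are 3 lines, with slopes 0, 1, ..., 2). Only the lines that attain the minimum somewhere contribute to roots; other lines are dominated. Here the surviving (envelope) indices are i = 2, i = 1, i = 0.
Intersections between consecutive envelope lines give the roots: for adjacent envelope indices i < j the intersection is x = (a_i − a_j) / (j − i). Reading off the sorted break points: {1, 2}.
Verification: at each break x_0, at least two indices attain the minimum of min_i(a_i + i · x_0).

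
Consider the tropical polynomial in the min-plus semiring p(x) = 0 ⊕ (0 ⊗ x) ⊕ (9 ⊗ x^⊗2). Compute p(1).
p(1) = 0

A tropical monomial a ⊗ x^⊗i evaluates to a + i · x. Evaluating each term at x = 1:
  Term 0 contributes 0 + 0 · 1 = 0
  Term 1 contributes 0 + 1 · 1 = 1
  Term 2 contributes 9 + 2 · 1 = 11
p(1) = ⊕ of these = min[0, 1, 11] = 0.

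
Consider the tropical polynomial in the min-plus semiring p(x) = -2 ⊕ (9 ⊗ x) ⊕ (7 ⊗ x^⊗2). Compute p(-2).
p(-2) = -2

A tropical monomial a ⊗ x^⊗i evaluates to a + i · x. Evaluating each term at x = -2:
  Term 0 contributes -2 + 0 · -2 = -2
  Term 1 contributes 9 + 1 · -2 = 7
  Term 2 contributes 7 + 2 · -2 = 3
p(-2) = ⊕ of these = min[-2, 7, 3] = -2.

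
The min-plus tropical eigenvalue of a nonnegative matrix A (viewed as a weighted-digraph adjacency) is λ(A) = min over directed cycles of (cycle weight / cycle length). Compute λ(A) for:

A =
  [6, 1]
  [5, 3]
λ(A) = 3

Enumerate directed cycles and compute their means (weight / length). Sample:
  cycle 0 → 0: weight = 6, length = 1, mean = 6/1 ≈ 6.000
  cycle 1 → 1: weight = 3, length = 1, mean = 3/1 ≈ 3.000
  cycle 0 → 1 → 0: weight = 6, length = 2, mean = 6/2 ≈ 3.000
  cycle 1 → 0 → 1: weight = 6, length = 2, mean = 6/2 ≈ 3.000
Minimum mean = 3.000, attained e.g. along the cycle 1 → 1 with weight 3 and length 1. So λ(A) = 3/1 = 3.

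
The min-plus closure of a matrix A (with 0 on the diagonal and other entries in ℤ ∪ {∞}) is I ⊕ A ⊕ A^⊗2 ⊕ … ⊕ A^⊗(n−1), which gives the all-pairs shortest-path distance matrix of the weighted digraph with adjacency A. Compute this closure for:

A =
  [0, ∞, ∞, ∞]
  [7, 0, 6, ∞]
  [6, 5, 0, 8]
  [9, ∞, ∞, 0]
Closure =
  [0, ∞, ∞, ∞]
  [7, 0, 6, 14]
  [6, 5, 0, 8]
  [9, ∞, ∞, 0]

This is the Floyd-Warshall all-pairs shortest-path computation. For each intermediate vertex k = 0, 1, …, 3, update dist[i][j] ← min(dist[i][j], dist[i][k] + dist[k][j]). The final matrix gives, for each (i, j), the minimum total weight of any directed path from i to j (possibly empty when i = j).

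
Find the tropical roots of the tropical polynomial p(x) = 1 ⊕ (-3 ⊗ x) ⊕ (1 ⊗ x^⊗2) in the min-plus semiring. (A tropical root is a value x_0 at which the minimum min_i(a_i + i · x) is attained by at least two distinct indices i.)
Roots: {-4, 4}

Each tropical root is a break point of the lower envelope of the lines y = a_i + i · x (there are 3 lines, with slopes 0, 1, ..., 2). Only the lines that attain the minimum somewhere contribute to roots; other lines are dominated. Here the surviving (envelope) indices are i = 2, i = 1, i = 0.
Intersections between consecutive envelope lines give the roots: for adjacent envelope indices i < j the intersection is x = (a_i − a_j) / (j − i). Reading off the sorted break points: {-4, 4}.
Verification: at each break x_0, at least two indices attain the minimum of min_i(a_i + i · x_0).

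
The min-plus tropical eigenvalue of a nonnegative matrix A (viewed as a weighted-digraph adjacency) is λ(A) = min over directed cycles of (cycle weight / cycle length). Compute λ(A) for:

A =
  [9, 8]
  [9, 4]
λ(A) = 4

Enumerate directed cycles and compute their means (weight / length). Sample:
  cycle 0 → 0: weight = 9, length = 1, mean = 9/1 ≈ 9.000
  cycle 1 → 1: weight = 4, length = 1, mean = 4/1 ≈ 4.000
  cycle 0 → 1 → 0: weight = 17, length = 2, mean = 17/2 ≈ 8.500
  cycle 1 → 0 → 1: weight = 17, length = 2, mean = 17/2 ≈ 8.500
Minimum mean = 4.000, attained e.g. along the cycle 1 → 1 with weight 4 and length 1. So λ(A) = 4/1 = 4.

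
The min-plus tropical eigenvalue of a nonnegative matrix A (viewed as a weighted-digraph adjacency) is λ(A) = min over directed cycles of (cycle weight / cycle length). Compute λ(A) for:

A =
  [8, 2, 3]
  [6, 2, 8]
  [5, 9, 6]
λ(A) = 2

Enumerate directed cycles and compute their means (weight / length). Sample:
  cycle 0 → 0: weight = 8, length = 1, mean = 8/1 ≈ 8.000
  cycle 1 → 1: weight = 2, length = 1, mean = 2/1 ≈ 2.000
  cycle 2 → 2: weight = 6, length = 1, mean = 6/1 ≈ 6.000
  cycle 0 → 1 → 0: weight = 8, length = 2, mean = 8/2 ≈ 4.000
  cycle 0 → 2 → 0: weight = 8, length = 2, mean = 8/2 ≈ 4.000
  cycle 1 → 0 → 1: weight = 8, length = 2, mean = 8/2 ≈ 4.000
Minimum mean = 2.000, attained e.g. along the cycle 1 → 1 with weight 2 and length 1. So λ(A) = 2/1 = 2.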